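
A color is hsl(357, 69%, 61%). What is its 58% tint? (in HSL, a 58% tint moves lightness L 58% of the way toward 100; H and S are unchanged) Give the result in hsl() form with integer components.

hsl(357, 69%, 84%)

L moves 58% from 61 toward 100: 61 + 22.62 = 83.62 → 84.
H and S are unchanged.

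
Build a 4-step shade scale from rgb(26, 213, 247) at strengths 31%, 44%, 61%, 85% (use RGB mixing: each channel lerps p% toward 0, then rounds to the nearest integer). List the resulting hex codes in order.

31%: (26 − 8.06 = 17.94→18, 213 − 66.03 = 146.97→147, 247 − 76.57 = 170.43→170) → #1293aa
44%: (26 − 11.44 = 14.56→15, 213 − 93.72 = 119.28→119, 247 − 108.68 = 138.32→138) → #0f778a
61%: (26 − 15.86 = 10.14→10, 213 − 129.93 = 83.07→83, 247 − 150.67 = 96.33→96) → #0a5360
85%: (26 − 22.1 = 3.9→4, 213 − 181.05 = 31.95→32, 247 − 209.95 = 37.05→37) → #042025

#1293aa, #0f778a, #0a5360, #042025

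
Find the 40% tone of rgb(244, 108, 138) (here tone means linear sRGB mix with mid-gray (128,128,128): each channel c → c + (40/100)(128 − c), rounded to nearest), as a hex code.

Lerp each channel 40% toward 128:
  R: 244 − 46.4 = 197.6 → 198
  G: 108 + 0.4×(128−108) = 108 + 8 = 116 → 116
  B: 138 + 0.4×(128−138) = 138 − 4 = 134 → 134
rgb(198, 116, 134) = #c67486.

#c67486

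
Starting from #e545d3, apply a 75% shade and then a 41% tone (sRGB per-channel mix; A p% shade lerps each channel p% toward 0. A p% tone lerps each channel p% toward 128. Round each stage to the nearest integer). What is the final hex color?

#e545d3 is rgb(229, 69, 211).
Lerp each channel 75% toward 0:
  R: 229 − 171.75 = 57.25 → 57
  G: 69 − 51.75 = 17.25 → 17
  B: 211 − 158.25 = 52.75 → 53
After the shade: rgb(57, 17, 53) = #391135.
Per channel, c → c + 0.41(128 − c):
  R: 57 + 0.41×(128−57) = 57 + 29.11 = 86.11 → 86
  G: 17 + 0.41×(128−17) = 17 + 45.51 = 62.51 → 63
  B: 53 + 30.75 = 83.75 → 84
rgb(86, 63, 84) = #563f54.

#563f54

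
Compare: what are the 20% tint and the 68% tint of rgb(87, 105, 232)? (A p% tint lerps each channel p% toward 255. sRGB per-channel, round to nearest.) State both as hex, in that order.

20% tint:
  R: 87 + 0.2×(255−87) = 87 + 33.6 = 120.6 → 121
  G: 105 + 30 = 135 → 135
  B: 232 + 4.6 = 236.6 → 237
  → #7987ED
68% tint:
  R: 87 + 114.24 = 201.24 → 201
  G: 105 + 102 = 207 → 207
  B: 232 + 0.68×(255−232) = 232 + 15.64 = 247.64 → 248
  → #C9CFF8

#7987ED, #C9CFF8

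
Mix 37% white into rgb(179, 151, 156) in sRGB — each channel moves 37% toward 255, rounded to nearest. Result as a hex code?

#CFBDC1

Per channel, c → c + 0.37(255 − c):
  R: 179 + 28.12 = 207.12 → 207
  G: 151 + 0.37×(255−151) = 151 + 38.48 = 189.48 → 189
  B: 156 + 36.63 = 192.63 → 193
rgb(207, 189, 193) = #CFBDC1.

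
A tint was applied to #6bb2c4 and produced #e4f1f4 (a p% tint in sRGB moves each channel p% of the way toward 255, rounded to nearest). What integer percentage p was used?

#6bb2c4 is rgb(107, 178, 196); #e4f1f4 is rgb(228, 241, 244).
On the R channel (widest range): 228 ≈ 107 + (p/100)(255 − 107), so p ≈ 100×(228 − 107)/(255 − 107) = 12100/148 = 81.76.
p = 82 reproduces all three channels after rounding.

82%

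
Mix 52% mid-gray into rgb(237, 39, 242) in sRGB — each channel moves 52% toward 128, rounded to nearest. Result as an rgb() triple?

rgb(180, 85, 183)

Lerp each channel 52% toward 128:
  R: 237 + 0.52×(128−237) = 237 − 56.68 = 180.32 → 180
  G: 39 + 0.52×(128−39) = 39 + 46.28 = 85.28 → 85
  B: 242 + 0.52×(128−242) = 242 − 59.28 = 182.72 → 183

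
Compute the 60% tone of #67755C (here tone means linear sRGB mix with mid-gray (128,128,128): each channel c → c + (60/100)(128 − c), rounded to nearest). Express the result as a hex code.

#767C72

#67755C is rgb(103, 117, 92).
A 60% tone moves each channel 60% toward 128:
  R: 103 + 15 = 118 → 118
  G: 117 + 6.6 = 123.6 → 124
  B: 92 + 0.6×(128−92) = 92 + 21.6 = 113.6 → 114
rgb(118, 124, 114) = #767C72.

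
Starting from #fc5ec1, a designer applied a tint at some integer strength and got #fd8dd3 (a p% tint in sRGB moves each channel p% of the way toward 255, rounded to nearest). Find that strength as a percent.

29%

#fc5ec1 is rgb(252, 94, 193); #fd8dd3 is rgb(253, 141, 211).
On the G channel (widest range): 141 ≈ 94 + (p/100)(255 − 94), so p ≈ 100×(141 − 94)/(255 − 94) = 4700/161 = 29.19.
p = 29 reproduces all three channels after rounding.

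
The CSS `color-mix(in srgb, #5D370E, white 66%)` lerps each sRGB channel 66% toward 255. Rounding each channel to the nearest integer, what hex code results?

#5D370E is rgb(93, 55, 14).
A 66% tint moves each channel 66% toward 255:
  R: 93 + 0.66×(255−93) = 93 + 106.92 = 199.92 → 200
  G: 55 + 0.66×(255−55) = 55 + 132 = 187 → 187
  B: 14 + 0.66×(255−14) = 14 + 159.06 = 173.06 → 173
rgb(200, 187, 173) = #C8BBAD.

#C8BBAD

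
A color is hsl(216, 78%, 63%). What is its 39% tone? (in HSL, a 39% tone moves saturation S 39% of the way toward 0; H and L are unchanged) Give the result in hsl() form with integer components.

S moves 39% from 78 toward 0: 78 − 30.42 = 47.58 → 48.
H and L are unchanged.

hsl(216, 48%, 63%)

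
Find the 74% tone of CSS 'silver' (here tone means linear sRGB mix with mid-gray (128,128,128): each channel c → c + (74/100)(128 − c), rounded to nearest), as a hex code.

#919191

CSS silver is rgb(192, 192, 192).
Lerp each channel 74% toward 128:
  R: 192 + 0.74×(128−192) = 192 − 47.36 = 144.64 → 145
  G: 192 − 47.36 = 144.64 → 145
  B: 192 − 47.36 = 144.64 → 145
rgb(145, 145, 145) = #919191.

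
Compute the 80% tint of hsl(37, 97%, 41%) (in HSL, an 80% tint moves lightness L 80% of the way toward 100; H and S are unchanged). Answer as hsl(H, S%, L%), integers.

hsl(37, 97%, 88%)

L moves 80% from 41 toward 100: 41 + 47.2 = 88.2 → 88.
H and S are unchanged.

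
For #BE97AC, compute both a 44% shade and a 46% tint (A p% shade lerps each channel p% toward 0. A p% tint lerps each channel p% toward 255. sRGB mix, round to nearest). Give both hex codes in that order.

#6A5560, #DCC7D2

#BE97AC is rgb(190, 151, 172).
44% shade:
  R: 190 − 83.6 = 106.4 → 106
  G: 151 + 0.44×(0−151) = 151 − 66.44 = 84.56 → 85
  B: 172 − 75.68 = 96.32 → 96
  → #6A5560
46% tint:
  R: 190 + 29.9 = 219.9 → 220
  G: 151 + 0.46×(255−151) = 151 + 47.84 = 198.84 → 199
  B: 172 + 0.46×(255−172) = 172 + 38.18 = 210.18 → 210
  → #DCC7D2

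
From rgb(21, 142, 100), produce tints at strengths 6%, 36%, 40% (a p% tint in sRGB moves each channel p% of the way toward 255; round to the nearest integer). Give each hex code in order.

6%: (21 + 14.04 = 35.04→35, 142 + 6.78 = 148.78→149, 100 + 9.3 = 109.3→109) → #23956D
36%: (21 + 84.24 = 105.24→105, 142 + 40.68 = 182.68→183, 100 + 55.8 = 155.8→156) → #69B79C
40%: (21 + 93.6 = 114.6→115, 142 + 45.2 = 187.2→187, 100 + 62 = 162→162) → #73BBA2

#23956D, #69B79C, #73BBA2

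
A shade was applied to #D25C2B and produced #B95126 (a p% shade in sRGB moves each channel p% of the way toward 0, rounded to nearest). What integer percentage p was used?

12%

#D25C2B is rgb(210, 92, 43); #B95126 is rgb(185, 81, 38).
On the R channel (widest range): 185 ≈ 210 + (p/100)(0 − 210), so p ≈ 100×(185 − 210)/(0 − 210) = -2500/-210 = 11.90.
p = 12 reproduces all three channels after rounding.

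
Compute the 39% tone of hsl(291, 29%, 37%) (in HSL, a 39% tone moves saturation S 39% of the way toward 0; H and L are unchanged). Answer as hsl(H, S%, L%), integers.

hsl(291, 18%, 37%)

S moves 39% from 29 toward 0: 29 − 11.31 = 17.69 → 18.
H and L are unchanged.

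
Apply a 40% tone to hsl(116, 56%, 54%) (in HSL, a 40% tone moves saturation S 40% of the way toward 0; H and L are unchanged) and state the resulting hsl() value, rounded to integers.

S moves 40% from 56 toward 0: 56 − 22.4 = 33.6 → 34.
H and L are unchanged.

hsl(116, 34%, 54%)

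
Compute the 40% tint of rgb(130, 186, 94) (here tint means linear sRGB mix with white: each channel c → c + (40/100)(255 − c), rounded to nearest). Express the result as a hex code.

A 40% tint moves each channel 40% toward 255:
  R: 130 + 50 = 180 → 180
  G: 186 + 27.6 = 213.6 → 214
  B: 94 + 0.4×(255−94) = 94 + 64.4 = 158.4 → 158
rgb(180, 214, 158) = #B4D69E.

#B4D69E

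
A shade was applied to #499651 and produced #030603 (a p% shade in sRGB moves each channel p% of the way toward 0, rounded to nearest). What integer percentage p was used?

#499651 is rgb(73, 150, 81); #030603 is rgb(3, 6, 3).
On the G channel (widest range): 6 ≈ 150 + (p/100)(0 − 150), so p ≈ 100×(6 − 150)/(0 − 150) = -14400/-150 = 96.00.
p = 96 reproduces all three channels after rounding.

96%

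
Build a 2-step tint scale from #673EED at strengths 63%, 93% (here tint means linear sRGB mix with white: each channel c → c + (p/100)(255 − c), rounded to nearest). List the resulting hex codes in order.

#C7B8F8, #F4F1FE

#673EED is rgb(103, 62, 237).
63%: (103 + 95.76 = 198.76→199, 62 + 121.59 = 183.59→184, 237 + 11.34 = 248.34→248) → #C7B8F8
93%: (103 + 141.36 = 244.36→244, 62 + 179.49 = 241.49→241, 237 + 16.74 = 253.74→254) → #F4F1FE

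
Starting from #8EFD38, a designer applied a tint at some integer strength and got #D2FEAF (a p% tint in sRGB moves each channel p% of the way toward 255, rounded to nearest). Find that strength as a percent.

60%

#8EFD38 is rgb(142, 253, 56); #D2FEAF is rgb(210, 254, 175).
On the B channel (widest range): 175 ≈ 56 + (p/100)(255 − 56), so p ≈ 100×(175 − 56)/(255 − 56) = 11900/199 = 59.80.
p = 60 reproduces all three channels after rounding.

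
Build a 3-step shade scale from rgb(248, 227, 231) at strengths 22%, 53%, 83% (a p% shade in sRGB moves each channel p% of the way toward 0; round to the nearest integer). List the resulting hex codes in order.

#c1b1b4, #756b6d, #2a2727

22%: (248 − 54.56 = 193.44→193, 227 − 49.94 = 177.06→177, 231 − 50.82 = 180.18→180) → #c1b1b4
53%: (248 − 131.44 = 116.56→117, 227 − 120.31 = 106.69→107, 231 − 122.43 = 108.57→109) → #756b6d
83%: (248 − 205.84 = 42.16→42, 227 − 188.41 = 38.59→39, 231 − 191.73 = 39.27→39) → #2a2727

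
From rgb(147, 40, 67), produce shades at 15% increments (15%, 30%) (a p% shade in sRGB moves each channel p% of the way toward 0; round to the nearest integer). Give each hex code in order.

#7D2239, #671C2F

15%: (147 − 22.05 = 124.95→125, 40 − 6 = 34→34, 67 − 10.05 = 56.95→57) → #7D2239
30%: (147 − 44.1 = 102.9→103, 40 − 12 = 28→28, 67 − 20.1 = 46.9→47) → #671C2F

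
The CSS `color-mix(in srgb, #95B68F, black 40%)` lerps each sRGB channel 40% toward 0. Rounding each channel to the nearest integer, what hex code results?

#95B68F is rgb(149, 182, 143).
A 40% shade moves each channel 40% toward 0:
  R: 149 + 0.4×(0−149) = 149 − 59.6 = 89.4 → 89
  G: 182 + 0.4×(0−182) = 182 − 72.8 = 109.2 → 109
  B: 143 + 0.4×(0−143) = 143 − 57.2 = 85.8 → 86
rgb(89, 109, 86) = #596D56.

#596D56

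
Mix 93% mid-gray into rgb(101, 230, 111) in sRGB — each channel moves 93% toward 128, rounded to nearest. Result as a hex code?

#7e877f

A 93% tone moves each channel 93% toward 128:
  R: 101 + 25.11 = 126.11 → 126
  G: 230 + 0.93×(128−230) = 230 − 94.86 = 135.14 → 135
  B: 111 + 0.93×(128−111) = 111 + 15.81 = 126.81 → 127
rgb(126, 135, 127) = #7e877f.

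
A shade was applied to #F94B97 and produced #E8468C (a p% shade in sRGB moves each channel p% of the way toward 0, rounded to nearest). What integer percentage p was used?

7%

#F94B97 is rgb(249, 75, 151); #E8468C is rgb(232, 70, 140).
On the R channel (widest range): 232 ≈ 249 + (p/100)(0 − 249), so p ≈ 100×(232 − 249)/(0 − 249) = -1700/-249 = 6.83.
p = 7 reproduces all three channels after rounding.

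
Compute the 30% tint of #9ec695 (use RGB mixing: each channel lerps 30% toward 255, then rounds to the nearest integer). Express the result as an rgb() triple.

rgb(187, 215, 181)

#9ec695 is rgb(158, 198, 149).
Lerp each channel 30% toward 255:
  R: 158 + 29.1 = 187.1 → 187
  G: 198 + 17.1 = 215.1 → 215
  B: 149 + 31.8 = 180.8 → 181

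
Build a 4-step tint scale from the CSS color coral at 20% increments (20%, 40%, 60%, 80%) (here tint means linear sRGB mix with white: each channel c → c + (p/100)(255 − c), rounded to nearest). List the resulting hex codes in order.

CSS coral is rgb(255, 127, 80).
20%: (255→255, 127 + 25.6 = 152.6→153, 80 + 35 = 115→115) → #FF9973
40%: (255→255, 127 + 51.2 = 178.2→178, 80 + 70 = 150→150) → #FFB296
60%: (255→255, 127 + 76.8 = 203.8→204, 80 + 105 = 185→185) → #FFCCB9
80%: (255→255, 127 + 102.4 = 229.4→229, 80 + 140 = 220→220) → #FFE5DC

#FF9973, #FFB296, #FFCCB9, #FFE5DC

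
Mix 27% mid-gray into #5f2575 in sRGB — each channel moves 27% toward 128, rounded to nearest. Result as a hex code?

#683e78

#5f2575 is rgb(95, 37, 117).
Per channel, c → c + 0.27(128 − c):
  R: 95 + 8.91 = 103.91 → 104
  G: 37 + 24.57 = 61.57 → 62
  B: 117 + 2.97 = 119.97 → 120
rgb(104, 62, 120) = #683e78.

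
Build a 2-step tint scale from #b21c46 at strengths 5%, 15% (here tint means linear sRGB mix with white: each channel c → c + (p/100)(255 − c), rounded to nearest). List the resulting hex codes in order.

#b21c46 is rgb(178, 28, 70).
5%: (178 + 3.85 = 181.85→182, 28 + 11.35 = 39.35→39, 70 + 9.25 = 79.25→79) → #b6274f
15%: (178 + 11.55 = 189.55→190, 28 + 34.05 = 62.05→62, 70 + 27.75 = 97.75→98) → #be3e62

#b6274f, #be3e62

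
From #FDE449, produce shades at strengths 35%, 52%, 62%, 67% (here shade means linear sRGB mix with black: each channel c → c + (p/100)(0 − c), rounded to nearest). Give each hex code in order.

#FDE449 is rgb(253, 228, 73).
35%: (253 − 88.55 = 164.45→164, 228 − 79.8 = 148.2→148, 73 − 25.55 = 47.45→47) → #A4942F
52%: (253 − 131.56 = 121.44→121, 228 − 118.56 = 109.44→109, 73 − 37.96 = 35.04→35) → #796D23
62%: (253 − 156.86 = 96.14→96, 228 − 141.36 = 86.64→87, 73 − 45.26 = 27.74→28) → #60571C
67%: (253 − 169.51 = 83.49→83, 228 − 152.76 = 75.24→75, 73 − 48.91 = 24.09→24) → #534B18

#A4942F, #796D23, #60571C, #534B18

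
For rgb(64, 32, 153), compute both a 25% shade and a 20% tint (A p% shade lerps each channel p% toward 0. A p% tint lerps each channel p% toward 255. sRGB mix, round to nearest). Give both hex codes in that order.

25% shade:
  R: 64 − 16 = 48 → 48
  G: 32 − 8 = 24 → 24
  B: 153 + 0.25×(0−153) = 153 − 38.25 = 114.75 → 115
  → #301873
20% tint:
  R: 64 + 0.2×(255−64) = 64 + 38.2 = 102.2 → 102
  G: 32 + 0.2×(255−32) = 32 + 44.6 = 76.6 → 77
  B: 153 + 0.2×(255−153) = 153 + 20.4 = 173.4 → 173
  → #664DAD

#301873, #664DAD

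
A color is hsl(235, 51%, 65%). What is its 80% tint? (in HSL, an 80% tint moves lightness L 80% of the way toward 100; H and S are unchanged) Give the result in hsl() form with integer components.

hsl(235, 51%, 93%)

L moves 80% from 65 toward 100: 65 + 28 = 93 → 93.
H and S are unchanged.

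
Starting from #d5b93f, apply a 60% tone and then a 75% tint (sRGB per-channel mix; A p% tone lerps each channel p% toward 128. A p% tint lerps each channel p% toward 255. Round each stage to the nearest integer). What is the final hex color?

#e8e5d9

#d5b93f is rgb(213, 185, 63).
Lerp each channel 60% toward 128:
  R: 213 + 0.6×(128−213) = 213 − 51 = 162 → 162
  G: 185 + 0.6×(128−185) = 185 − 34.2 = 150.8 → 151
  B: 63 + 39 = 102 → 102
After the tone: rgb(162, 151, 102) = #a29766.
Lerp each channel 75% toward 255:
  R: 162 + 0.75×(255−162) = 162 + 69.75 = 231.75 → 232
  G: 151 + 0.75×(255−151) = 151 + 78 = 229 → 229
  B: 102 + 114.75 = 216.75 → 217
rgb(232, 229, 217) = #e8e5d9.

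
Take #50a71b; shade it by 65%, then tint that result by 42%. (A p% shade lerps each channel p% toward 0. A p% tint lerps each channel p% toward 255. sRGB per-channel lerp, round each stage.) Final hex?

#50a71b is rgb(80, 167, 27).
A 65% shade moves each channel 65% toward 0:
  R: 80 + 0.65×(0−80) = 80 − 52 = 28 → 28
  G: 167 − 108.55 = 58.45 → 58
  B: 27 + 0.65×(0−27) = 27 − 17.55 = 9.45 → 9
After the shade: rgb(28, 58, 9) = #1c3a09.
A 42% tint moves each channel 42% toward 255:
  R: 28 + 0.42×(255−28) = 28 + 95.34 = 123.34 → 123
  G: 58 + 82.74 = 140.74 → 141
  B: 9 + 0.42×(255−9) = 9 + 103.32 = 112.32 → 112
rgb(123, 141, 112) = #7b8d70.

#7b8d70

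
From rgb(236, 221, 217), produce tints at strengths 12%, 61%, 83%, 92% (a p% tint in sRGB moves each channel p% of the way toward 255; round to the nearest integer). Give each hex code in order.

12%: (236 + 2.28 = 238.28→238, 221 + 4.08 = 225.08→225, 217 + 4.56 = 221.56→222) → #eee1de
61%: (236 + 11.59 = 247.59→248, 221 + 20.74 = 241.74→242, 217 + 23.18 = 240.18→240) → #f8f2f0
83%: (236 + 15.77 = 251.77→252, 221 + 28.22 = 249.22→249, 217 + 31.54 = 248.54→249) → #fcf9f9
92%: (236 + 17.48 = 253.48→253, 221 + 31.28 = 252.28→252, 217 + 34.96 = 251.96→252) → #fdfcfc

#eee1de, #f8f2f0, #fcf9f9, #fdfcfc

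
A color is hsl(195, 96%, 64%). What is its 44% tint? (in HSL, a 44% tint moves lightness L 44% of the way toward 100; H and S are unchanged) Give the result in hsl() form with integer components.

hsl(195, 96%, 80%)

L moves 44% from 64 toward 100: 64 + 15.84 = 79.84 → 80.
H and S are unchanged.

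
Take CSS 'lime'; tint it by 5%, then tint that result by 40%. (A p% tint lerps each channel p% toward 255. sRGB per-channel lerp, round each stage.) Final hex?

CSS lime is rgb(0, 255, 0).
Per channel, c → c + 0.05(255 − c):
  R: 0 + 12.75 = 12.75 → 13
  G: 255 + 0.05×(255−255) = 255 + 0 = 255 → 255
  B: 0 + 12.75 = 12.75 → 13
After the tint: rgb(13, 255, 13) = #0DFF0D.
Lerp each channel 40% toward 255:
  R: 13 + 0.4×(255−13) = 13 + 96.8 = 109.8 → 110
  G: 255 + 0 = 255 → 255
  B: 13 + 0.4×(255−13) = 13 + 96.8 = 109.8 → 110
rgb(110, 255, 110) = #6EFF6E.

#6EFF6E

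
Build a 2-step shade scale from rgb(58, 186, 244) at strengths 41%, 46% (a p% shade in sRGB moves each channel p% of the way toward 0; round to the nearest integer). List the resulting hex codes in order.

41%: (58 − 23.78 = 34.22→34, 186 − 76.26 = 109.74→110, 244 − 100.04 = 143.96→144) → #226e90
46%: (58 − 26.68 = 31.32→31, 186 − 85.56 = 100.44→100, 244 − 112.24 = 131.76→132) → #1f6484

#226e90, #1f6484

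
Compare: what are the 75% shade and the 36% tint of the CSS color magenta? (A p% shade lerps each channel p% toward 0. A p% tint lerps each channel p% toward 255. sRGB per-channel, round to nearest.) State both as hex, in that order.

#400040, #FF5CFF

CSS magenta is rgb(255, 0, 255).
75% shade:
  R: 255 + 0.75×(0−255) = 255 − 191.25 = 63.75 → 64
  G: 0 + 0.75×(0−0) = 0 + 0 = 0 → 0
  B: 255 − 191.25 = 63.75 → 64
  → #400040
36% tint:
  R: 255 + 0 = 255 → 255
  G: 0 + 0.36×(255−0) = 0 + 91.8 = 91.8 → 92
  B: 255 + 0 = 255 → 255
  → #FF5CFF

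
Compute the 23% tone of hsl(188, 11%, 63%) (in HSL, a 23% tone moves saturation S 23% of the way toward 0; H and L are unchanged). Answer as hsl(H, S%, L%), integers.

hsl(188, 8%, 63%)

S moves 23% from 11 toward 0: 11 − 2.53 = 8.47 → 8.
H and L are unchanged.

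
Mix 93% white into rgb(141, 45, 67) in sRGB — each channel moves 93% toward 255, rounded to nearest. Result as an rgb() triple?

A 93% tint moves each channel 93% toward 255:
  R: 141 + 106.02 = 247.02 → 247
  G: 45 + 195.3 = 240.3 → 240
  B: 67 + 174.84 = 241.84 → 242

rgb(247, 240, 242)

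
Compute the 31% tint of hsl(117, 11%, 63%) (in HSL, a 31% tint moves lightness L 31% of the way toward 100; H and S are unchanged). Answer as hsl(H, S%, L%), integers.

L moves 31% from 63 toward 100: 63 + 11.47 = 74.47 → 74.
H and S are unchanged.

hsl(117, 11%, 74%)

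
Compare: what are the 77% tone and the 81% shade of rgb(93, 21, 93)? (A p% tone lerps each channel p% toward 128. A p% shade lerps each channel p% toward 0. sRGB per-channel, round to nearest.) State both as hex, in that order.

77% tone:
  R: 93 + 0.77×(128−93) = 93 + 26.95 = 119.95 → 120
  G: 21 + 0.77×(128−21) = 21 + 82.39 = 103.39 → 103
  B: 93 + 26.95 = 119.95 → 120
  → #786778
81% shade:
  R: 93 − 75.33 = 17.67 → 18
  G: 21 + 0.81×(0−21) = 21 − 17.01 = 3.99 → 4
  B: 93 − 75.33 = 17.67 → 18
  → #120412

#786778, #120412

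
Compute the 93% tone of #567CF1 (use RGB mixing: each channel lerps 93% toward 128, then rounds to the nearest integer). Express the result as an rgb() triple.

rgb(125, 128, 136)

#567CF1 is rgb(86, 124, 241).
Lerp each channel 93% toward 128:
  R: 86 + 0.93×(128−86) = 86 + 39.06 = 125.06 → 125
  G: 124 + 0.93×(128−124) = 124 + 3.72 = 127.72 → 128
  B: 241 + 0.93×(128−241) = 241 − 105.09 = 135.91 → 136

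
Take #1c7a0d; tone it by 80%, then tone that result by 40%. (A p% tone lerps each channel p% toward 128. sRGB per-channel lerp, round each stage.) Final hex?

#1c7a0d is rgb(28, 122, 13).
An 80% tone moves each channel 80% toward 128:
  R: 28 + 0.8×(128−28) = 28 + 80 = 108 → 108
  G: 122 + 0.8×(128−122) = 122 + 4.8 = 126.8 → 127
  B: 13 + 0.8×(128−13) = 13 + 92 = 105 → 105
After the tone: rgb(108, 127, 105) = #6c7f69.
A 40% tone moves each channel 40% toward 128:
  R: 108 + 8 = 116 → 116
  G: 127 + 0.4 = 127.4 → 127
  B: 105 + 9.2 = 114.2 → 114
rgb(116, 127, 114) = #747f72.

#747f72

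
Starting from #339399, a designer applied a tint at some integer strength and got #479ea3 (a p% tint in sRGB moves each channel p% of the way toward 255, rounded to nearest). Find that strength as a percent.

10%

#339399 is rgb(51, 147, 153); #479ea3 is rgb(71, 158, 163).
On the R channel (widest range): 71 ≈ 51 + (p/100)(255 − 51), so p ≈ 100×(71 − 51)/(255 − 51) = 2000/204 = 9.80.
p = 10 reproduces all three channels after rounding.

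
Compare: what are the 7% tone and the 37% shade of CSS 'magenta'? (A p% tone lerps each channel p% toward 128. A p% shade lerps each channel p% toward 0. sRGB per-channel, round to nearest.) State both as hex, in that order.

CSS magenta is rgb(255, 0, 255).
7% tone:
  R: 255 − 8.89 = 246.11 → 246
  G: 0 + 8.96 = 8.96 → 9
  B: 255 + 0.07×(128−255) = 255 − 8.89 = 246.11 → 246
  → #f609f6
37% shade:
  R: 255 − 94.35 = 160.65 → 161
  G: 0 + 0.37×(0−0) = 0 + 0 = 0 → 0
  B: 255 − 94.35 = 160.65 → 161
  → #a100a1

#f609f6, #a100a1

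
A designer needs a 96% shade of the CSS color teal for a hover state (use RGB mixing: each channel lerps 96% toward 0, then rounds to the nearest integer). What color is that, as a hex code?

#000505

CSS teal is rgb(0, 128, 128).
Per channel, c → c + 0.96(0 − c):
  R: 0 + 0.96×(0−0) = 0 + 0 = 0 → 0
  G: 128 − 122.88 = 5.12 → 5
  B: 128 + 0.96×(0−128) = 128 − 122.88 = 5.12 → 5
rgb(0, 5, 5) = #000505.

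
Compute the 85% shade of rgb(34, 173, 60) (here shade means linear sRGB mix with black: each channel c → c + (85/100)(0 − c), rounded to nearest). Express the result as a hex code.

Lerp each channel 85% toward 0:
  R: 34 + 0.85×(0−34) = 34 − 28.9 = 5.1 → 5
  G: 173 − 147.05 = 25.95 → 26
  B: 60 + 0.85×(0−60) = 60 − 51 = 9 → 9
rgb(5, 26, 9) = #051a09.

#051a09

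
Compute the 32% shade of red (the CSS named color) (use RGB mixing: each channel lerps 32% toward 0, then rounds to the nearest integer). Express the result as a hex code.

#AD0000

CSS red is rgb(255, 0, 0).
Lerp each channel 32% toward 0:
  R: 255 − 81.6 = 173.4 → 173
  G: 0 + 0.32×(0−0) = 0 + 0 = 0 → 0
  B: 0 + 0 = 0 → 0
rgb(173, 0, 0) = #AD0000.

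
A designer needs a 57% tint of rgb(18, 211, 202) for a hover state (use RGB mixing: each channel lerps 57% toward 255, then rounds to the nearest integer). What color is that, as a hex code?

A 57% tint moves each channel 57% toward 255:
  R: 18 + 135.09 = 153.09 → 153
  G: 211 + 0.57×(255−211) = 211 + 25.08 = 236.08 → 236
  B: 202 + 0.57×(255−202) = 202 + 30.21 = 232.21 → 232
rgb(153, 236, 232) = #99ECE8.

#99ECE8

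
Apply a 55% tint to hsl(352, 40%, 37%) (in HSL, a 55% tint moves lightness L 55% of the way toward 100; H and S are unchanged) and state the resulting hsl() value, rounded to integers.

hsl(352, 40%, 72%)

L moves 55% from 37 toward 100: 37 + 34.65 = 71.65 → 72.
H and S are unchanged.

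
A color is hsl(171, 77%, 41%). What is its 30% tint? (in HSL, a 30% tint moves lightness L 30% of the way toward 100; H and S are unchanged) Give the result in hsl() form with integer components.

hsl(171, 77%, 59%)

L moves 30% from 41 toward 100: 41 + 17.7 = 58.7 → 59.
H and S are unchanged.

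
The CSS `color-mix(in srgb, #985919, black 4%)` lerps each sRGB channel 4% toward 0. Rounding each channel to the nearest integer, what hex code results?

#985919 is rgb(152, 89, 25).
Lerp each channel 4% toward 0:
  R: 152 − 6.08 = 145.92 → 146
  G: 89 + 0.04×(0−89) = 89 − 3.56 = 85.44 → 85
  B: 25 − 1 = 24 → 24
rgb(146, 85, 24) = #925518.

#925518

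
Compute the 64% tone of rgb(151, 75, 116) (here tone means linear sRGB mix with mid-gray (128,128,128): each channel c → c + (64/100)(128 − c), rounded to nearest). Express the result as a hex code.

#886D7C

Per channel, c → c + 0.64(128 − c):
  R: 151 + 0.64×(128−151) = 151 − 14.72 = 136.28 → 136
  G: 75 + 33.92 = 108.92 → 109
  B: 116 + 7.68 = 123.68 → 124
rgb(136, 109, 124) = #886D7C.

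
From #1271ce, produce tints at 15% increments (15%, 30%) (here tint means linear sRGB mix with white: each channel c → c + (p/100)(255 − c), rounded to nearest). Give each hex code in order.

#3686d5, #599cdd

#1271ce is rgb(18, 113, 206).
15%: (18 + 35.55 = 53.55→54, 113 + 21.3 = 134.3→134, 206 + 7.35 = 213.35→213) → #3686d5
30%: (18 + 71.1 = 89.1→89, 113 + 42.6 = 155.6→156, 206 + 14.7 = 220.7→221) → #599cdd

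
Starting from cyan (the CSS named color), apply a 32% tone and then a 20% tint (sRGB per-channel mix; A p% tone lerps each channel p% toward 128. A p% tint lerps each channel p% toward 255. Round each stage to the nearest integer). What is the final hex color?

#54DEDE

CSS cyan is rgb(0, 255, 255).
Per channel, c → c + 0.32(128 − c):
  R: 0 + 0.32×(128−0) = 0 + 40.96 = 40.96 → 41
  G: 255 − 40.64 = 214.36 → 214
  B: 255 − 40.64 = 214.36 → 214
After the tone: rgb(41, 214, 214) = #29D6D6.
Lerp each channel 20% toward 255:
  R: 41 + 42.8 = 83.8 → 84
  G: 214 + 0.2×(255−214) = 214 + 8.2 = 222.2 → 222
  B: 214 + 0.2×(255−214) = 214 + 8.2 = 222.2 → 222
rgb(84, 222, 222) = #54DEDE.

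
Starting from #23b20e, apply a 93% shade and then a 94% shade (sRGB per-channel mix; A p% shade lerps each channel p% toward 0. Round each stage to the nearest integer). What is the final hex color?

#23b20e is rgb(35, 178, 14).
Lerp each channel 93% toward 0:
  R: 35 + 0.93×(0−35) = 35 − 32.55 = 2.45 → 2
  G: 178 − 165.54 = 12.46 → 12
  B: 14 + 0.93×(0−14) = 14 − 13.02 = 0.98 → 1
After the shade: rgb(2, 12, 1) = #020c01.
Per channel, c → c + 0.94(0 − c):
  R: 2 + 0.94×(0−2) = 2 − 1.88 = 0.12 → 0
  G: 12 − 11.28 = 0.72 → 1
  B: 1 − 0.94 = 0.06 → 0
rgb(0, 1, 0) = #000100.

#000100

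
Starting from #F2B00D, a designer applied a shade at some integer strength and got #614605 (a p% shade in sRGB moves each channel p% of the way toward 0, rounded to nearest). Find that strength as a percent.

#F2B00D is rgb(242, 176, 13); #614605 is rgb(97, 70, 5).
On the R channel (widest range): 97 ≈ 242 + (p/100)(0 − 242), so p ≈ 100×(97 − 242)/(0 − 242) = -14500/-242 = 59.92.
p = 60 reproduces all three channels after rounding.

60%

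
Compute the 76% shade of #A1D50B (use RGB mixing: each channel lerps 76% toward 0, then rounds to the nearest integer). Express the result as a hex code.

#A1D50B is rgb(161, 213, 11).
Per channel, c → c + 0.76(0 − c):
  R: 161 − 122.36 = 38.64 → 39
  G: 213 + 0.76×(0−213) = 213 − 161.88 = 51.12 → 51
  B: 11 − 8.36 = 2.64 → 3
rgb(39, 51, 3) = #273303.

#273303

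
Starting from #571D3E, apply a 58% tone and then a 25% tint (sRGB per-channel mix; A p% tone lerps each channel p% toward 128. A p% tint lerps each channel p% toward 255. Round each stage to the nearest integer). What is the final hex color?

#571D3E is rgb(87, 29, 62).
Lerp each channel 58% toward 128:
  R: 87 + 23.78 = 110.78 → 111
  G: 29 + 0.58×(128−29) = 29 + 57.42 = 86.42 → 86
  B: 62 + 0.58×(128−62) = 62 + 38.28 = 100.28 → 100
After the tone: rgb(111, 86, 100) = #6F5664.
Per channel, c → c + 0.25(255 − c):
  R: 111 + 0.25×(255−111) = 111 + 36 = 147 → 147
  G: 86 + 0.25×(255−86) = 86 + 42.25 = 128.25 → 128
  B: 100 + 0.25×(255−100) = 100 + 38.75 = 138.75 → 139
rgb(147, 128, 139) = #93808B.

#93808B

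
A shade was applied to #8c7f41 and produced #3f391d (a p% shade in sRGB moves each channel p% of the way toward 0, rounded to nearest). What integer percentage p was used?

55%

#8c7f41 is rgb(140, 127, 65); #3f391d is rgb(63, 57, 29).
On the R channel (widest range): 63 ≈ 140 + (p/100)(0 − 140), so p ≈ 100×(63 − 140)/(0 − 140) = -7700/-140 = 55.00.
p = 55 reproduces all three channels after rounding.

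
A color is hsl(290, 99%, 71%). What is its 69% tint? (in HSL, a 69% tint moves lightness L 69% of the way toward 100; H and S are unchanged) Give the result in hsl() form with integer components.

L moves 69% from 71 toward 100: 71 + 20.01 = 91.01 → 91.
H and S are unchanged.

hsl(290, 99%, 91%)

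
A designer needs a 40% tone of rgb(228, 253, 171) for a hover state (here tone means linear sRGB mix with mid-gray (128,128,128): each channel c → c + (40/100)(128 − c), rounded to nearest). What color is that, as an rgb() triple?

rgb(188, 203, 154)

Lerp each channel 40% toward 128:
  R: 228 − 40 = 188 → 188
  G: 253 − 50 = 203 → 203
  B: 171 + 0.4×(128−171) = 171 − 17.2 = 153.8 → 154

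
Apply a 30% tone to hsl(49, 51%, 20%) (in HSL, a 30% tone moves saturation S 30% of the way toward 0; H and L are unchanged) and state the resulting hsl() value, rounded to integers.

S moves 30% from 51 toward 0: 51 − 15.3 = 35.7 → 36.
H and L are unchanged.

hsl(49, 36%, 20%)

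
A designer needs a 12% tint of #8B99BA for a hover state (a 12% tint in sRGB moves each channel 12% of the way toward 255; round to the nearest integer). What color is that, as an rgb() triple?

#8B99BA is rgb(139, 153, 186).
Per channel, c → c + 0.12(255 − c):
  R: 139 + 0.12×(255−139) = 139 + 13.92 = 152.92 → 153
  G: 153 + 0.12×(255−153) = 153 + 12.24 = 165.24 → 165
  B: 186 + 0.12×(255−186) = 186 + 8.28 = 194.28 → 194

rgb(153, 165, 194)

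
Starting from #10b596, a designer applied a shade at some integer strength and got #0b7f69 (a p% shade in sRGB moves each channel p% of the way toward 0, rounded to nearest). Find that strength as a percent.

#10b596 is rgb(16, 181, 150); #0b7f69 is rgb(11, 127, 105).
On the G channel (widest range): 127 ≈ 181 + (p/100)(0 − 181), so p ≈ 100×(127 − 181)/(0 − 181) = -5400/-181 = 29.83.
p = 30 reproduces all three channels after rounding.

30%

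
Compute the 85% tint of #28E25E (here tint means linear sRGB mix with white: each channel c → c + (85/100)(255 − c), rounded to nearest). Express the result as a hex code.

#DFFBE7

#28E25E is rgb(40, 226, 94).
Per channel, c → c + 0.85(255 − c):
  R: 40 + 0.85×(255−40) = 40 + 182.75 = 222.75 → 223
  G: 226 + 0.85×(255−226) = 226 + 24.65 = 250.65 → 251
  B: 94 + 136.85 = 230.85 → 231
rgb(223, 251, 231) = #DFFBE7.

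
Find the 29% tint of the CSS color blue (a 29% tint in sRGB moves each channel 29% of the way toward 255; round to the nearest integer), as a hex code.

#4a4aff

CSS blue is rgb(0, 0, 255).
A 29% tint moves each channel 29% toward 255:
  R: 0 + 0.29×(255−0) = 0 + 73.95 = 73.95 → 74
  G: 0 + 0.29×(255−0) = 0 + 73.95 = 73.95 → 74
  B: 255 + 0.29×(255−255) = 255 + 0 = 255 → 255
rgb(74, 74, 255) = #4a4aff.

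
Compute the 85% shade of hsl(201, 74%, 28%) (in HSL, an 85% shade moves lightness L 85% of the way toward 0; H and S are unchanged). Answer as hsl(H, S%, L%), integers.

hsl(201, 74%, 4%)

L moves 85% from 28 toward 0: 28 − 23.8 = 4.2 → 4.
H and S are unchanged.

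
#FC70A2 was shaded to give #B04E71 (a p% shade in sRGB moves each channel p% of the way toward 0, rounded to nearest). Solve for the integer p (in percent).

#FC70A2 is rgb(252, 112, 162); #B04E71 is rgb(176, 78, 113).
On the R channel (widest range): 176 ≈ 252 + (p/100)(0 − 252), so p ≈ 100×(176 − 252)/(0 − 252) = -7600/-252 = 30.16.
p = 30 reproduces all three channels after rounding.

30%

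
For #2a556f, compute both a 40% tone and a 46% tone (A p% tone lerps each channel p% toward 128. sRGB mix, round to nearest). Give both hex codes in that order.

#4c6676, #526977

#2a556f is rgb(42, 85, 111).
40% tone:
  R: 42 + 0.4×(128−42) = 42 + 34.4 = 76.4 → 76
  G: 85 + 0.4×(128−85) = 85 + 17.2 = 102.2 → 102
  B: 111 + 0.4×(128−111) = 111 + 6.8 = 117.8 → 118
  → #4c6676
46% tone:
  R: 42 + 0.46×(128−42) = 42 + 39.56 = 81.56 → 82
  G: 85 + 0.46×(128−85) = 85 + 19.78 = 104.78 → 105
  B: 111 + 7.82 = 118.82 → 119
  → #526977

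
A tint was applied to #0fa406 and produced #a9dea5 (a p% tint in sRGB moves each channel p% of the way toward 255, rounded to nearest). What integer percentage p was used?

64%

#0fa406 is rgb(15, 164, 6); #a9dea5 is rgb(169, 222, 165).
On the B channel (widest range): 165 ≈ 6 + (p/100)(255 − 6), so p ≈ 100×(165 − 6)/(255 − 6) = 15900/249 = 63.86.
p = 64 reproduces all three channels after rounding.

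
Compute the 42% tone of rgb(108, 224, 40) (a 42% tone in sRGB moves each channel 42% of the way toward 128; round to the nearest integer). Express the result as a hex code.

#74B84D

Per channel, c → c + 0.42(128 − c):
  R: 108 + 8.4 = 116.4 → 116
  G: 224 + 0.42×(128−224) = 224 − 40.32 = 183.68 → 184
  B: 40 + 36.96 = 76.96 → 77
rgb(116, 184, 77) = #74B84D.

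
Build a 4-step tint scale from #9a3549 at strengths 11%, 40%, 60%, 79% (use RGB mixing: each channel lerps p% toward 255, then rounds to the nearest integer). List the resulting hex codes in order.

#a54b5d, #c28692, #d7aeb6, #ead5d9

#9a3549 is rgb(154, 53, 73).
11%: (154 + 11.11 = 165.11→165, 53 + 22.22 = 75.22→75, 73 + 20.02 = 93.02→93) → #a54b5d
40%: (154 + 40.4 = 194.4→194, 53 + 80.8 = 133.8→134, 73 + 72.8 = 145.8→146) → #c28692
60%: (154 + 60.6 = 214.6→215, 53 + 121.2 = 174.2→174, 73 + 109.2 = 182.2→182) → #d7aeb6
79%: (154 + 79.79 = 233.79→234, 53 + 159.58 = 212.58→213, 73 + 143.78 = 216.78→217) → #ead5d9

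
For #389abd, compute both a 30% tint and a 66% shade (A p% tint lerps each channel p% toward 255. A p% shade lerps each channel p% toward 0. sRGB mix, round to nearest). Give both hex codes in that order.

#74b8d1, #133440

#389abd is rgb(56, 154, 189).
30% tint:
  R: 56 + 0.3×(255−56) = 56 + 59.7 = 115.7 → 116
  G: 154 + 30.3 = 184.3 → 184
  B: 189 + 0.3×(255−189) = 189 + 19.8 = 208.8 → 209
  → #74b8d1
66% shade:
  R: 56 + 0.66×(0−56) = 56 − 36.96 = 19.04 → 19
  G: 154 + 0.66×(0−154) = 154 − 101.64 = 52.36 → 52
  B: 189 − 124.74 = 64.26 → 64
  → #133440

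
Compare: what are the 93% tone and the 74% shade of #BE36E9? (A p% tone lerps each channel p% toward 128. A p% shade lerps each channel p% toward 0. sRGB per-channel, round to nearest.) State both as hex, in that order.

#BE36E9 is rgb(190, 54, 233).
93% tone:
  R: 190 + 0.93×(128−190) = 190 − 57.66 = 132.34 → 132
  G: 54 + 0.93×(128−54) = 54 + 68.82 = 122.82 → 123
  B: 233 − 97.65 = 135.35 → 135
  → #847B87
74% shade:
  R: 190 + 0.74×(0−190) = 190 − 140.6 = 49.4 → 49
  G: 54 + 0.74×(0−54) = 54 − 39.96 = 14.04 → 14
  B: 233 + 0.74×(0−233) = 233 − 172.42 = 60.58 → 61
  → #310E3D

#847B87, #310E3D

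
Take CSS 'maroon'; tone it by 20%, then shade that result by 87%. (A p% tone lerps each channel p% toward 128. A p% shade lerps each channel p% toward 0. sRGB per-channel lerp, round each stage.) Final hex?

#110303

CSS maroon is rgb(128, 0, 0).
Lerp each channel 20% toward 128:
  R: 128 + 0 = 128 → 128
  G: 0 + 25.6 = 25.6 → 26
  B: 0 + 0.2×(128−0) = 0 + 25.6 = 25.6 → 26
After the tone: rgb(128, 26, 26) = #801a1a.
An 87% shade moves each channel 87% toward 0:
  R: 128 − 111.36 = 16.64 → 17
  G: 26 − 22.62 = 3.38 → 3
  B: 26 − 22.62 = 3.38 → 3
rgb(17, 3, 3) = #110303.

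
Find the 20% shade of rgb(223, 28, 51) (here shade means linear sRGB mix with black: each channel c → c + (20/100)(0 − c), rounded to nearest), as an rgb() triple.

rgb(178, 22, 41)

Per channel, c → c + 0.2(0 − c):
  R: 223 + 0.2×(0−223) = 223 − 44.6 = 178.4 → 178
  G: 28 − 5.6 = 22.4 → 22
  B: 51 + 0.2×(0−51) = 51 − 10.2 = 40.8 → 41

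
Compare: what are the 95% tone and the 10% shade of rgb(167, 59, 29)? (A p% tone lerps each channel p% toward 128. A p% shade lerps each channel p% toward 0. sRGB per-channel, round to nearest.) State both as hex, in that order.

#827d7b, #96351a

95% tone:
  R: 167 + 0.95×(128−167) = 167 − 37.05 = 129.95 → 130
  G: 59 + 0.95×(128−59) = 59 + 65.55 = 124.55 → 125
  B: 29 + 0.95×(128−29) = 29 + 94.05 = 123.05 → 123
  → #827d7b
10% shade:
  R: 167 − 16.7 = 150.3 → 150
  G: 59 − 5.9 = 53.1 → 53
  B: 29 + 0.1×(0−29) = 29 − 2.9 = 26.1 → 26
  → #96351a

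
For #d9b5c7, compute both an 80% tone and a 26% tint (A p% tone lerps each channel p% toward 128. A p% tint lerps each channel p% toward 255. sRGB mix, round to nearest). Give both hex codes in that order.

#d9b5c7 is rgb(217, 181, 199).
80% tone:
  R: 217 + 0.8×(128−217) = 217 − 71.2 = 145.8 → 146
  G: 181 + 0.8×(128−181) = 181 − 42.4 = 138.6 → 139
  B: 199 + 0.8×(128−199) = 199 − 56.8 = 142.2 → 142
  → #928b8e
26% tint:
  R: 217 + 0.26×(255−217) = 217 + 9.88 = 226.88 → 227
  G: 181 + 0.26×(255−181) = 181 + 19.24 = 200.24 → 200
  B: 199 + 0.26×(255−199) = 199 + 14.56 = 213.56 → 214
  → #e3c8d6

#928b8e, #e3c8d6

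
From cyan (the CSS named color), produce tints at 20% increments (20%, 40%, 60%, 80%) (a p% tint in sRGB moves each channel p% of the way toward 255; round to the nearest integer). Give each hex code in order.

#33ffff, #66ffff, #99ffff, #ccffff

CSS cyan is rgb(0, 255, 255).
20%: (0 + 51 = 51→51, 255→255, 255→255) → #33ffff
40%: (0 + 102 = 102→102, 255→255, 255→255) → #66ffff
60%: (0 + 153 = 153→153, 255→255, 255→255) → #99ffff
80%: (0 + 204 = 204→204, 255→255, 255→255) → #ccffff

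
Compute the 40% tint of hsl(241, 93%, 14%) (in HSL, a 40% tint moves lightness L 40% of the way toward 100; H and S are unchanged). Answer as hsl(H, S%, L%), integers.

L moves 40% from 14 toward 100: 14 + 34.4 = 48.4 → 48.
H and S are unchanged.

hsl(241, 93%, 48%)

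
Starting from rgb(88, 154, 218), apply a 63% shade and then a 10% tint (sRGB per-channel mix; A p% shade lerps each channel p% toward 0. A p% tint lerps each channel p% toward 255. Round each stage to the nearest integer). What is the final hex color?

#374d62

Per channel, c → c + 0.63(0 − c):
  R: 88 + 0.63×(0−88) = 88 − 55.44 = 32.56 → 33
  G: 154 − 97.02 = 56.98 → 57
  B: 218 + 0.63×(0−218) = 218 − 137.34 = 80.66 → 81
After the shade: rgb(33, 57, 81) = #213951.
A 10% tint moves each channel 10% toward 255:
  R: 33 + 22.2 = 55.2 → 55
  G: 57 + 0.1×(255−57) = 57 + 19.8 = 76.8 → 77
  B: 81 + 0.1×(255−81) = 81 + 17.4 = 98.4 → 98
rgb(55, 77, 98) = #374d62.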